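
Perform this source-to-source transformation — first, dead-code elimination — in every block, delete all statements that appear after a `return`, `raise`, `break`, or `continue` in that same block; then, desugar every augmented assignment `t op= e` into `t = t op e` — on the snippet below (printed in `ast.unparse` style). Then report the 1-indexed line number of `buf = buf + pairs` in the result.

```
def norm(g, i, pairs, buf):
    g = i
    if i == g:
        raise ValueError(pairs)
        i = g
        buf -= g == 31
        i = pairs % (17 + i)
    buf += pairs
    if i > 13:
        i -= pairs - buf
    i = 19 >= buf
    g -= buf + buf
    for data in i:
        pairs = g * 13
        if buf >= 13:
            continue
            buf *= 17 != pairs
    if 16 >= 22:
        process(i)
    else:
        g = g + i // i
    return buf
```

Transformed code:
def norm(g, i, pairs, buf):
    g = i
    if i == g:
        raise ValueError(pairs)
    buf = buf + pairs
    if i > 13:
        i = i - (pairs - buf)
    i = 19 >= buf
    g = g - (buf + buf)
    for data in i:
        pairs = g * 13
        if buf >= 13:
            continue
    if 16 >= 22:
        process(i)
    else:
        g = g + i // i
    return buf

5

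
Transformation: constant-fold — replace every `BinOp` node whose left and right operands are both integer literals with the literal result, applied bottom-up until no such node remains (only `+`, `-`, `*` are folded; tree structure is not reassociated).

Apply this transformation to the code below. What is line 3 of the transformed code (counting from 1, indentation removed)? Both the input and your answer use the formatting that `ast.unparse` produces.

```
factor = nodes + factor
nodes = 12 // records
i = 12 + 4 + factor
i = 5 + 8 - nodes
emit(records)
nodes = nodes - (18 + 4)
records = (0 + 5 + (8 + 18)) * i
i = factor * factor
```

Transformed code:
factor = nodes + factor
nodes = 12 // records
i = 16 + factor
i = 13 - nodes
emit(records)
nodes = nodes - 22
records = 31 * i
i = factor * factor

i = 16 + factor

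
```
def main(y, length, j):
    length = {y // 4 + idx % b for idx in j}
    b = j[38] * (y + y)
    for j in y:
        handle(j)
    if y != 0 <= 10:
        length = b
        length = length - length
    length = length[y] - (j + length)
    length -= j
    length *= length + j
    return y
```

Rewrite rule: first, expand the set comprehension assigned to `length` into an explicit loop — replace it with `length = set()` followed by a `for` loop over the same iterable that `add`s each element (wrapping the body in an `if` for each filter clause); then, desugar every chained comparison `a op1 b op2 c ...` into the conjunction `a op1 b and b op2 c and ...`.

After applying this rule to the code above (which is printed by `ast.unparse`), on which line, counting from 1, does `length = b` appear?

9

Transformed code:
def main(y, length, j):
    length = set()
    for idx in j:
        length.add(y // 4 + idx % b)
    b = j[38] * (y + y)
    for j in y:
        handle(j)
    if y != 0 and 0 <= 10:
        length = b
        length = length - length
    length = length[y] - (j + length)
    length -= j
    length *= length + j
    return y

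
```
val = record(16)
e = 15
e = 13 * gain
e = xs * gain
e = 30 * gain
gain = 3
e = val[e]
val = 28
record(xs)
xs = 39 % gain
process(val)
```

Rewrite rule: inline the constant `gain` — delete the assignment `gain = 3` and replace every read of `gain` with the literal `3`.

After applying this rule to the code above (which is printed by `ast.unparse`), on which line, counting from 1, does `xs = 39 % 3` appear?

Transformed code:
val = record(16)
e = 15
e = 13 * 3
e = xs * 3
e = 30 * 3
e = val[e]
val = 28
record(xs)
xs = 39 % 3
process(val)

9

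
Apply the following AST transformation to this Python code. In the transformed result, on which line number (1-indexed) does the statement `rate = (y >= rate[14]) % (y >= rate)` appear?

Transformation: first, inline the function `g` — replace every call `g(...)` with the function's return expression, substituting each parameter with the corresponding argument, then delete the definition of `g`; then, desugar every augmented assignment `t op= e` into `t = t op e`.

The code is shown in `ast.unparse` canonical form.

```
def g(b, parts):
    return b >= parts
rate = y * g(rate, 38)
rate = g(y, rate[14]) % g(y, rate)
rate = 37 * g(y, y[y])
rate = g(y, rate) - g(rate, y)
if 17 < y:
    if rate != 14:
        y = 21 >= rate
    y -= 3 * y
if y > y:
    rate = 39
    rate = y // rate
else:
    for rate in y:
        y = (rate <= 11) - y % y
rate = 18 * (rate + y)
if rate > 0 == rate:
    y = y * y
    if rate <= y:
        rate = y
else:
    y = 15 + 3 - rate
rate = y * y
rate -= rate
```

Transformed code:
rate = y * (rate >= 38)
rate = (y >= rate[14]) % (y >= rate)
rate = 37 * (y >= y[y])
rate = (y >= rate) - (rate >= y)
if 17 < y:
    if rate != 14:
        y = 21 >= rate
    y = y - 3 * y
if y > y:
    rate = 39
    rate = y // rate
else:
    for rate in y:
        y = (rate <= 11) - y % y
rate = 18 * (rate + y)
if rate > 0 == rate:
    y = y * y
    if rate <= y:
        rate = y
else:
    y = 15 + 3 - rate
rate = y * y
rate = rate - rate

2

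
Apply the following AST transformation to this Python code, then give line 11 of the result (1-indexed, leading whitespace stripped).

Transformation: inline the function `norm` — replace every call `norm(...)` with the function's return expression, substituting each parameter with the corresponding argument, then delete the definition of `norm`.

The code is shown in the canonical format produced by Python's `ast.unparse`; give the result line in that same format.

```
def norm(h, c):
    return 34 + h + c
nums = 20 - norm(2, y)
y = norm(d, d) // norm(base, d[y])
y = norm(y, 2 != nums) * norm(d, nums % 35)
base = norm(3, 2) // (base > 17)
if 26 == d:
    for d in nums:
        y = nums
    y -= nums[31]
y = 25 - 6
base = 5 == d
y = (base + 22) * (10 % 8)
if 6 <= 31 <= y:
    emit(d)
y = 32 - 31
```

y = (base + 22) * (10 % 8)

Transformed code:
nums = 20 - (34 + 2 + y)
y = (34 + d + d) // (34 + base + d[y])
y = (34 + y + (2 != nums)) * (34 + d + nums % 35)
base = (34 + 3 + 2) // (base > 17)
if 26 == d:
    for d in nums:
        y = nums
    y -= nums[31]
y = 25 - 6
base = 5 == d
y = (base + 22) * (10 % 8)
if 6 <= 31 <= y:
    emit(d)
y = 32 - 31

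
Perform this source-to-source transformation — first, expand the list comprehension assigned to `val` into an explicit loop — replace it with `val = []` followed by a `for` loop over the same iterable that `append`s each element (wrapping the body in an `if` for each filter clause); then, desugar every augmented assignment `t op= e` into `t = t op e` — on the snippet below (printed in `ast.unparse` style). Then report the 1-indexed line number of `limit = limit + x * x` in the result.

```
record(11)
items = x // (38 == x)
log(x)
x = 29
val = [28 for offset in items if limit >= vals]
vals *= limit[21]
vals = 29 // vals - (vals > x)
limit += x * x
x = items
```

Transformed code:
record(11)
items = x // (38 == x)
log(x)
x = 29
val = []
for offset in items:
    if limit >= vals:
        val.append(28)
vals = vals * limit[21]
vals = 29 // vals - (vals > x)
limit = limit + x * x
x = items

11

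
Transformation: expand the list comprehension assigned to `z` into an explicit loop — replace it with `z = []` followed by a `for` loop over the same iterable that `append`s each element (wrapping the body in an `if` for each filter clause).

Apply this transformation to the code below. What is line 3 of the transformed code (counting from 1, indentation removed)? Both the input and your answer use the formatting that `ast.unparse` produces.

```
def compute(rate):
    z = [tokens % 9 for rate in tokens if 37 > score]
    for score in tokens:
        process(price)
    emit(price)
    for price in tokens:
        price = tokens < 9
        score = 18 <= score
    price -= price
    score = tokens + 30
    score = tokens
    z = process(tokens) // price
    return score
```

Transformed code:
def compute(rate):
    z = []
    for rate in tokens:
        if 37 > score:
            z.append(tokens % 9)
    for score in tokens:
        process(price)
    emit(price)
    for price in tokens:
        price = tokens < 9
        score = 18 <= score
    price -= price
    score = tokens + 30
    score = tokens
    z = process(tokens) // price
    return score

for rate in tokens:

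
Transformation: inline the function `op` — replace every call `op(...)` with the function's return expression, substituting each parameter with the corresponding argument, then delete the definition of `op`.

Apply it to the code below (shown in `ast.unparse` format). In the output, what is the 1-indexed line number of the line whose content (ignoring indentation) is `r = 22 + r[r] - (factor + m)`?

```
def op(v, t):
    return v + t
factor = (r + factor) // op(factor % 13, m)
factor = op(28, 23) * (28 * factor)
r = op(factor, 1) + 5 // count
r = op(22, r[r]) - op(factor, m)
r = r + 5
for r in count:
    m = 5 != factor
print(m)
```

4

Transformed code:
factor = (r + factor) // (factor % 13 + m)
factor = (28 + 23) * (28 * factor)
r = factor + 1 + 5 // count
r = 22 + r[r] - (factor + m)
r = r + 5
for r in count:
    m = 5 != factor
print(m)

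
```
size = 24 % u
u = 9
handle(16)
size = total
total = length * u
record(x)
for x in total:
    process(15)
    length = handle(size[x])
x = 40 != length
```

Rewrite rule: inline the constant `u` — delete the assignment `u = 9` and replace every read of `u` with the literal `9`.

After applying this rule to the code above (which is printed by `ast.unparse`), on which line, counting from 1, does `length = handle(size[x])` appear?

8

Transformed code:
size = 24 % 9
handle(16)
size = total
total = length * 9
record(x)
for x in total:
    process(15)
    length = handle(size[x])
x = 40 != length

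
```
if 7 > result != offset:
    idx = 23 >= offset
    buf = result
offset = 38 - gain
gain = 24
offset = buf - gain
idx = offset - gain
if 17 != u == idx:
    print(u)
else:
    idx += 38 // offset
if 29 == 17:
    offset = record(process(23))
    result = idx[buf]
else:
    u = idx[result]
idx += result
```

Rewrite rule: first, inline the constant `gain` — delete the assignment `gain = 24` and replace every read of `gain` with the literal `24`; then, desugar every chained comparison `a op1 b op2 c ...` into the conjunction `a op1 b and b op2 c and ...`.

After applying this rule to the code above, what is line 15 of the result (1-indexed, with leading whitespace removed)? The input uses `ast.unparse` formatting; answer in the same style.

Transformed code:
if 7 > result and result != offset:
    idx = 23 >= offset
    buf = result
offset = 38 - 24
offset = buf - 24
idx = offset - 24
if 17 != u and u == idx:
    print(u)
else:
    idx += 38 // offset
if 29 == 17:
    offset = record(process(23))
    result = idx[buf]
else:
    u = idx[result]
idx += result

u = idx[result]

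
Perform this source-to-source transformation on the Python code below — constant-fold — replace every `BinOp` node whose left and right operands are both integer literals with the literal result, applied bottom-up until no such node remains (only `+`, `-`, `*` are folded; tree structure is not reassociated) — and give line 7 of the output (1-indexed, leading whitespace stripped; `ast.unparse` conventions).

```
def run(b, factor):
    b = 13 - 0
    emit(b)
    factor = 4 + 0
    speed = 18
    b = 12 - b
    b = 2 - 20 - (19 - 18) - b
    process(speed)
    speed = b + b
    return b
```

b = -19 - b

Transformed code:
def run(b, factor):
    b = 13
    emit(b)
    factor = 4
    speed = 18
    b = 12 - b
    b = -19 - b
    process(speed)
    speed = b + b
    return b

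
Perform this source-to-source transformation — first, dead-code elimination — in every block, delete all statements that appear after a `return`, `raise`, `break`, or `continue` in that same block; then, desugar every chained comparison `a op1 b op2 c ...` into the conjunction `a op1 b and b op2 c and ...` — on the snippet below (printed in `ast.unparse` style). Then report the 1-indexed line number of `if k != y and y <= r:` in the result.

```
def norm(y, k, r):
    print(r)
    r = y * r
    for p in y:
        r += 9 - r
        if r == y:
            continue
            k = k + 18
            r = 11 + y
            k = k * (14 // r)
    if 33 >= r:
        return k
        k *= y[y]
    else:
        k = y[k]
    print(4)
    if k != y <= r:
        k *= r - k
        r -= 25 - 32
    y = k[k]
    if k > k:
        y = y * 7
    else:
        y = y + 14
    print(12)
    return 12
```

13

Transformed code:
def norm(y, k, r):
    print(r)
    r = y * r
    for p in y:
        r += 9 - r
        if r == y:
            continue
    if 33 >= r:
        return k
    else:
        k = y[k]
    print(4)
    if k != y and y <= r:
        k *= r - k
        r -= 25 - 32
    y = k[k]
    if k > k:
        y = y * 7
    else:
        y = y + 14
    print(12)
    return 12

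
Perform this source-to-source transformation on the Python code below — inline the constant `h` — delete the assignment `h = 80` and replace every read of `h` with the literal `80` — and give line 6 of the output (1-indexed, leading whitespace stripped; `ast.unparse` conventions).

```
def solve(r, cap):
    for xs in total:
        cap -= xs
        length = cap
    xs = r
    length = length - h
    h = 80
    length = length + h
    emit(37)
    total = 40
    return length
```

Transformed code:
def solve(r, cap):
    for xs in total:
        cap -= xs
        length = cap
    xs = r
    length = length - 80
    length = length + 80
    emit(37)
    total = 40
    return length

length = length - 80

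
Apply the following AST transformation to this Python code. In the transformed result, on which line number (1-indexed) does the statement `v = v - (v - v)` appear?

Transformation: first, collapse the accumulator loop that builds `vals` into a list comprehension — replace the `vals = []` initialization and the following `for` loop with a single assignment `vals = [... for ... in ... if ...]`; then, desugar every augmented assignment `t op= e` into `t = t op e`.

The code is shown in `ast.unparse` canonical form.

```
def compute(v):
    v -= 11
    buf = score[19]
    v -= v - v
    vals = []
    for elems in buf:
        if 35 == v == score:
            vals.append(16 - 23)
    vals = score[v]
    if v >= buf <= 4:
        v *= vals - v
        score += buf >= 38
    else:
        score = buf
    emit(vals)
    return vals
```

4

Transformed code:
def compute(v):
    v = v - 11
    buf = score[19]
    v = v - (v - v)
    vals = [16 - 23 for elems in buf if 35 == v == score]
    vals = score[v]
    if v >= buf <= 4:
        v = v * (vals - v)
        score = score + (buf >= 38)
    else:
        score = buf
    emit(vals)
    return vals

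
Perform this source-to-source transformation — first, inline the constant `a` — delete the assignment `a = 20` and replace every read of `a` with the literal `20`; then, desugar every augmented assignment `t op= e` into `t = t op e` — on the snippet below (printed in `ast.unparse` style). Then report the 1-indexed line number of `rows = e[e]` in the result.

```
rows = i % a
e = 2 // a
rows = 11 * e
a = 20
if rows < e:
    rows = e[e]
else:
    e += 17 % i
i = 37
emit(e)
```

Transformed code:
rows = i % 20
e = 2 // 20
rows = 11 * e
if rows < e:
    rows = e[e]
else:
    e = e + 17 % i
i = 37
emit(e)

5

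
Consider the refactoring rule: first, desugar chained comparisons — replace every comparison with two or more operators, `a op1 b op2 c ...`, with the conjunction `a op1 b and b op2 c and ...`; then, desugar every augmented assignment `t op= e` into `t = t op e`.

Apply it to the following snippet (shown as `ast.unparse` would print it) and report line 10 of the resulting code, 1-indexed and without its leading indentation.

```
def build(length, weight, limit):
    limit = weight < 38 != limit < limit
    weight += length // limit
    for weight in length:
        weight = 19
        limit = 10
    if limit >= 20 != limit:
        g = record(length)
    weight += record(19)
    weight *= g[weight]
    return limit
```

Transformed code:
def build(length, weight, limit):
    limit = weight < 38 and 38 != limit and (limit < limit)
    weight = weight + length // limit
    for weight in length:
        weight = 19
        limit = 10
    if limit >= 20 and 20 != limit:
        g = record(length)
    weight = weight + record(19)
    weight = weight * g[weight]
    return limit

weight = weight * g[weight]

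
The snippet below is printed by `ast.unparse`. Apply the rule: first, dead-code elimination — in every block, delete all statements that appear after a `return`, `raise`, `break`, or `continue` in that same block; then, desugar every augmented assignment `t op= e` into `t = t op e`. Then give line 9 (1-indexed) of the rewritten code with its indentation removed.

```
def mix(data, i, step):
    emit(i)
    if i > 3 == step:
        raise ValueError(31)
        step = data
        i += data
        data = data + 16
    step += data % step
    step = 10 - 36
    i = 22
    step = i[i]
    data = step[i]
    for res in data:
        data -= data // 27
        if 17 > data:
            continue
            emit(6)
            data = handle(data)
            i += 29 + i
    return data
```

data = step[i]

Transformed code:
def mix(data, i, step):
    emit(i)
    if i > 3 == step:
        raise ValueError(31)
    step = step + data % step
    step = 10 - 36
    i = 22
    step = i[i]
    data = step[i]
    for res in data:
        data = data - data // 27
        if 17 > data:
            continue
    return data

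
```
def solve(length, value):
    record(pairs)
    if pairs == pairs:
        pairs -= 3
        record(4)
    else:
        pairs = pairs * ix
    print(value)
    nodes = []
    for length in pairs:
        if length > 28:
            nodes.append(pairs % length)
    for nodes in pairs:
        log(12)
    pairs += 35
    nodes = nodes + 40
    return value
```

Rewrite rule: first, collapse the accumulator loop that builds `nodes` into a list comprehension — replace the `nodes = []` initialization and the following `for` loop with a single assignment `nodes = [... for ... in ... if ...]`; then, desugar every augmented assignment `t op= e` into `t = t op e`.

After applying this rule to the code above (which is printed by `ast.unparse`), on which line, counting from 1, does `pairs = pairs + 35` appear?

Transformed code:
def solve(length, value):
    record(pairs)
    if pairs == pairs:
        pairs = pairs - 3
        record(4)
    else:
        pairs = pairs * ix
    print(value)
    nodes = [pairs % length for length in pairs if length > 28]
    for nodes in pairs:
        log(12)
    pairs = pairs + 35
    nodes = nodes + 40
    return value

12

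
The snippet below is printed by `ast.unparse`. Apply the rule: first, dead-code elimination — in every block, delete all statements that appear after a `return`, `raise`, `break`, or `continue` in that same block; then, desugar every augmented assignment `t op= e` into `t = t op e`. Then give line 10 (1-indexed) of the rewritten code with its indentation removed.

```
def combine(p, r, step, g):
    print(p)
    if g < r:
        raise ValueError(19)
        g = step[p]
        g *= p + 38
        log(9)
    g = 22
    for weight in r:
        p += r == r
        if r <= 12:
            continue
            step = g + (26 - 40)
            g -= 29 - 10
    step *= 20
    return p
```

Transformed code:
def combine(p, r, step, g):
    print(p)
    if g < r:
        raise ValueError(19)
    g = 22
    for weight in r:
        p = p + (r == r)
        if r <= 12:
            continue
    step = step * 20
    return p

step = step * 20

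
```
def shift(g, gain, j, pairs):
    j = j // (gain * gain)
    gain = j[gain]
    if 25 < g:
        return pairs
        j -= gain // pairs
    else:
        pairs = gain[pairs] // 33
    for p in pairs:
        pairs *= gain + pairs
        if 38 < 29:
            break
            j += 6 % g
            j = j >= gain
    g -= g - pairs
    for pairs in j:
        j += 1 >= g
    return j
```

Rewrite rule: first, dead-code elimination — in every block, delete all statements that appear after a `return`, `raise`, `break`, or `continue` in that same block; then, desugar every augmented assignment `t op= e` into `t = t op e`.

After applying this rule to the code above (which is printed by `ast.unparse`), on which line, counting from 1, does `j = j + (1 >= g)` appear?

Transformed code:
def shift(g, gain, j, pairs):
    j = j // (gain * gain)
    gain = j[gain]
    if 25 < g:
        return pairs
    else:
        pairs = gain[pairs] // 33
    for p in pairs:
        pairs = pairs * (gain + pairs)
        if 38 < 29:
            break
    g = g - (g - pairs)
    for pairs in j:
        j = j + (1 >= g)
    return j

14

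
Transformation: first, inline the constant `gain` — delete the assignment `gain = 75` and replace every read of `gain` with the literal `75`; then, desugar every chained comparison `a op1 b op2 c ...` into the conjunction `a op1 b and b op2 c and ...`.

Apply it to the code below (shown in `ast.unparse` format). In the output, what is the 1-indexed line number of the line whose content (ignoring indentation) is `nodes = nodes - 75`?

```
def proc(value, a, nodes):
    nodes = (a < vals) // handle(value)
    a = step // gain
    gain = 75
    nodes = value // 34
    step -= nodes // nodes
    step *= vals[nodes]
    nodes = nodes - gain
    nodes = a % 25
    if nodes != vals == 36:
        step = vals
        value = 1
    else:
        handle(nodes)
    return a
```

7

Transformed code:
def proc(value, a, nodes):
    nodes = (a < vals) // handle(value)
    a = step // 75
    nodes = value // 34
    step -= nodes // nodes
    step *= vals[nodes]
    nodes = nodes - 75
    nodes = a % 25
    if nodes != vals and vals == 36:
        step = vals
        value = 1
    else:
        handle(nodes)
    return a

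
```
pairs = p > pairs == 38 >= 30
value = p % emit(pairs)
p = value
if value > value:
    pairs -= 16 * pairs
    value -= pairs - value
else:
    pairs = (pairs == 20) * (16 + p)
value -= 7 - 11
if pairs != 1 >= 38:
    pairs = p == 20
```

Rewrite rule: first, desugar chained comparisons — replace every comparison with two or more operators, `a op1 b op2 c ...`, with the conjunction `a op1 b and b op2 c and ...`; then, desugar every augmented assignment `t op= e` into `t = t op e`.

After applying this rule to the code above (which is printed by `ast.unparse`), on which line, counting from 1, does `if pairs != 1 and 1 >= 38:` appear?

10

Transformed code:
pairs = p > pairs and pairs == 38 and (38 >= 30)
value = p % emit(pairs)
p = value
if value > value:
    pairs = pairs - 16 * pairs
    value = value - (pairs - value)
else:
    pairs = (pairs == 20) * (16 + p)
value = value - (7 - 11)
if pairs != 1 and 1 >= 38:
    pairs = p == 20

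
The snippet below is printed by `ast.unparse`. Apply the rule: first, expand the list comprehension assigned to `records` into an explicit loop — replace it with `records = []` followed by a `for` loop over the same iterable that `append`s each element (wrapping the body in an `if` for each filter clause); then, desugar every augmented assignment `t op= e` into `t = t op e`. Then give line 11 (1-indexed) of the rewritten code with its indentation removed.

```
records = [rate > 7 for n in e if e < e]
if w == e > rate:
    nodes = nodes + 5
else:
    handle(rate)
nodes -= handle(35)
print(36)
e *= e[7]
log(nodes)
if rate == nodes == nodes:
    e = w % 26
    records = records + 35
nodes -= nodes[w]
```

Transformed code:
records = []
for n in e:
    if e < e:
        records.append(rate > 7)
if w == e > rate:
    nodes = nodes + 5
else:
    handle(rate)
nodes = nodes - handle(35)
print(36)
e = e * e[7]
log(nodes)
if rate == nodes == nodes:
    e = w % 26
    records = records + 35
nodes = nodes - nodes[w]

e = e * e[7]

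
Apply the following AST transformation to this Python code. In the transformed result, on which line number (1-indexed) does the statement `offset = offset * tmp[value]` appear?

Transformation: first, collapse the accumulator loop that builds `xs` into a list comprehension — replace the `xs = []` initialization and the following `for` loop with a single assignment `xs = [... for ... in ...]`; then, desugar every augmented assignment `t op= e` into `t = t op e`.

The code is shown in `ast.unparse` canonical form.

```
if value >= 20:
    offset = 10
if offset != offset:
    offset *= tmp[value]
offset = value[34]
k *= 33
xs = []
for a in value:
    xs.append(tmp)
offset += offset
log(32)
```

4

Transformed code:
if value >= 20:
    offset = 10
if offset != offset:
    offset = offset * tmp[value]
offset = value[34]
k = k * 33
xs = [tmp for a in value]
offset = offset + offset
log(32)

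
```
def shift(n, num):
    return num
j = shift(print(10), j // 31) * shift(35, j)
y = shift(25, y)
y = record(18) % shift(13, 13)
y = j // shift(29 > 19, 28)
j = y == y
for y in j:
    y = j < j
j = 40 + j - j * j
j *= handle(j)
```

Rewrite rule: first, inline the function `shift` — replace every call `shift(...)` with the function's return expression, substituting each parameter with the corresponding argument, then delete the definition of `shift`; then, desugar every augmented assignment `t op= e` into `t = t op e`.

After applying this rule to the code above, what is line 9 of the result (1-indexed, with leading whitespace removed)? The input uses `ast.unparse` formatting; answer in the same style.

Transformed code:
j = j // 31 * j
y = y
y = record(18) % 13
y = j // 28
j = y == y
for y in j:
    y = j < j
j = 40 + j - j * j
j = j * handle(j)

j = j * handle(j)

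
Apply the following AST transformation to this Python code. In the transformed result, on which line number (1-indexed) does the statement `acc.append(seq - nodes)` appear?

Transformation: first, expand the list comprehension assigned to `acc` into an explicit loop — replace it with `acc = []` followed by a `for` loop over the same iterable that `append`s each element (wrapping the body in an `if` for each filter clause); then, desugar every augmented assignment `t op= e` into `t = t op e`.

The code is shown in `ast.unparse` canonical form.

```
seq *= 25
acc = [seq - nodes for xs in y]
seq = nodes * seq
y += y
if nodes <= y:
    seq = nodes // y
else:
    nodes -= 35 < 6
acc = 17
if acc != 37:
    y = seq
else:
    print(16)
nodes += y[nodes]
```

4

Transformed code:
seq = seq * 25
acc = []
for xs in y:
    acc.append(seq - nodes)
seq = nodes * seq
y = y + y
if nodes <= y:
    seq = nodes // y
else:
    nodes = nodes - (35 < 6)
acc = 17
if acc != 37:
    y = seq
else:
    print(16)
nodes = nodes + y[nodes]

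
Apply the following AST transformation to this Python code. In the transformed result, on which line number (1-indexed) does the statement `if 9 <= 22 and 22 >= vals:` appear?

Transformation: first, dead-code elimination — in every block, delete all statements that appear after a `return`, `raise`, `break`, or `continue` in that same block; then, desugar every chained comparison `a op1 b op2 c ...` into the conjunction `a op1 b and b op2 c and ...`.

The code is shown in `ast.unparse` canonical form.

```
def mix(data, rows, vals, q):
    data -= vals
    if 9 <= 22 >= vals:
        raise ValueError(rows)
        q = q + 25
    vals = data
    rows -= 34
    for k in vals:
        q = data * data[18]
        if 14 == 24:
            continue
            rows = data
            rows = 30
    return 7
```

Transformed code:
def mix(data, rows, vals, q):
    data -= vals
    if 9 <= 22 and 22 >= vals:
        raise ValueError(rows)
    vals = data
    rows -= 34
    for k in vals:
        q = data * data[18]
        if 14 == 24:
            continue
    return 7

3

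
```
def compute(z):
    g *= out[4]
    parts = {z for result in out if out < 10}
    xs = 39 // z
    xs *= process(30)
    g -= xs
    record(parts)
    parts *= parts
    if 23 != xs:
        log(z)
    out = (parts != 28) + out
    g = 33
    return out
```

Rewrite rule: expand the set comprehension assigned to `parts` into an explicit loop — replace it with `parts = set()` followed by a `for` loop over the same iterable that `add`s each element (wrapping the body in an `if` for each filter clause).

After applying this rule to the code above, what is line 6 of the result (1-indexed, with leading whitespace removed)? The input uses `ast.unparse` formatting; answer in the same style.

parts.add(z)

Transformed code:
def compute(z):
    g *= out[4]
    parts = set()
    for result in out:
        if out < 10:
            parts.add(z)
    xs = 39 // z
    xs *= process(30)
    g -= xs
    record(parts)
    parts *= parts
    if 23 != xs:
        log(z)
    out = (parts != 28) + out
    g = 33
    return out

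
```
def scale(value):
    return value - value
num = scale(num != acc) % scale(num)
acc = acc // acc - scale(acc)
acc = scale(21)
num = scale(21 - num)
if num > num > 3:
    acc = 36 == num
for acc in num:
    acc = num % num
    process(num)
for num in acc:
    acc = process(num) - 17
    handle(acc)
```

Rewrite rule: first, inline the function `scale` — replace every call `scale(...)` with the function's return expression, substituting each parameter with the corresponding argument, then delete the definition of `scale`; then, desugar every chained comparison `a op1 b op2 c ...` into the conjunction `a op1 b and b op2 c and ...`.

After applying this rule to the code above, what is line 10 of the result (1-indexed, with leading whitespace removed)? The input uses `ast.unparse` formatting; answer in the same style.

for num in acc:

Transformed code:
num = ((num != acc) - (num != acc)) % (num - num)
acc = acc // acc - (acc - acc)
acc = 21 - 21
num = 21 - num - (21 - num)
if num > num and num > 3:
    acc = 36 == num
for acc in num:
    acc = num % num
    process(num)
for num in acc:
    acc = process(num) - 17
    handle(acc)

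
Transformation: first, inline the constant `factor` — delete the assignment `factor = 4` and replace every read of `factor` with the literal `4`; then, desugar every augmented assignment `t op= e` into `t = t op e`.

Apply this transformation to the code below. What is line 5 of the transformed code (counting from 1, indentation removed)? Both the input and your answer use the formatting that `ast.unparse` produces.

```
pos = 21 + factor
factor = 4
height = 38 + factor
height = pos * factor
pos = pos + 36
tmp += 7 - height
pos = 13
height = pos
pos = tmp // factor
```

tmp = tmp + (7 - height)

Transformed code:
pos = 21 + 4
height = 38 + 4
height = pos * 4
pos = pos + 36
tmp = tmp + (7 - height)
pos = 13
height = pos
pos = tmp // 4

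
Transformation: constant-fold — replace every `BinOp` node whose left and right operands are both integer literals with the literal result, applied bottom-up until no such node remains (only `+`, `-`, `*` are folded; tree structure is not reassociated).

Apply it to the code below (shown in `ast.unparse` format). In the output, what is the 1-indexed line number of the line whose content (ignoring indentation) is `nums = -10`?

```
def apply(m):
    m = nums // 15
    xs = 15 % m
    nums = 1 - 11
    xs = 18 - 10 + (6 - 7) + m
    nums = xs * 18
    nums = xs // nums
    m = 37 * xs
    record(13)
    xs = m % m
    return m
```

4

Transformed code:
def apply(m):
    m = nums // 15
    xs = 15 % m
    nums = -10
    xs = 7 + m
    nums = xs * 18
    nums = xs // nums
    m = 37 * xs
    record(13)
    xs = m % m
    return m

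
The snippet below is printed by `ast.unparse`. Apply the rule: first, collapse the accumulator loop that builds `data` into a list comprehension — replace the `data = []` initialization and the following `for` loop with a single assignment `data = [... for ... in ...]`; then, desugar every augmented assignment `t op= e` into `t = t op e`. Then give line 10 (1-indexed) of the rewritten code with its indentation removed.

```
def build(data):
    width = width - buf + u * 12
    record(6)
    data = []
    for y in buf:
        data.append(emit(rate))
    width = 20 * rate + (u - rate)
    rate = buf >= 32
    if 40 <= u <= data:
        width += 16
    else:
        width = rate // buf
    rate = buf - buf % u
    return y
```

width = rate // buf

Transformed code:
def build(data):
    width = width - buf + u * 12
    record(6)
    data = [emit(rate) for y in buf]
    width = 20 * rate + (u - rate)
    rate = buf >= 32
    if 40 <= u <= data:
        width = width + 16
    else:
        width = rate // buf
    rate = buf - buf % u
    return y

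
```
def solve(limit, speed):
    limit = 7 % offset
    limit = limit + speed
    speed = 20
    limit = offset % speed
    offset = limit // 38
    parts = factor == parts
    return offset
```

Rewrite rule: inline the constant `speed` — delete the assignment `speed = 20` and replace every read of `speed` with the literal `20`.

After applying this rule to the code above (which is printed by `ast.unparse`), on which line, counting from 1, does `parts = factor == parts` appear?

Transformed code:
def solve(limit, speed):
    limit = 7 % offset
    limit = limit + 20
    limit = offset % 20
    offset = limit // 38
    parts = factor == parts
    return offset

6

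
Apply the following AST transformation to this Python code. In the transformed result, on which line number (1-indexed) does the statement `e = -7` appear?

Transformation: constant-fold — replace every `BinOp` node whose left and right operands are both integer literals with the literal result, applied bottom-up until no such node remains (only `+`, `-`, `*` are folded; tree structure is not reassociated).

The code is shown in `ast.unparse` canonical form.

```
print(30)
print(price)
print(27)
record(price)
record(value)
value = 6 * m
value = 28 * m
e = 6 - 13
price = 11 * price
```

Transformed code:
print(30)
print(price)
print(27)
record(price)
record(value)
value = 6 * m
value = 28 * m
e = -7
price = 11 * price

8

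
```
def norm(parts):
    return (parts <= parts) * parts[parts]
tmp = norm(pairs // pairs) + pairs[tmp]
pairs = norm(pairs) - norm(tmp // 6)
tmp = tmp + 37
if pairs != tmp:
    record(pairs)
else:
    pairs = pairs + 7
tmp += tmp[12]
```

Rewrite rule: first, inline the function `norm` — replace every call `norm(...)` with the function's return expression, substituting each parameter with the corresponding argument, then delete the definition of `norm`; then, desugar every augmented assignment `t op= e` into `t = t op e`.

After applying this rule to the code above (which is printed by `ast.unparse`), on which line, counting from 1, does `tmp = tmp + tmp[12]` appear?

8

Transformed code:
tmp = (pairs // pairs <= pairs // pairs) * (pairs // pairs)[pairs // pairs] + pairs[tmp]
pairs = (pairs <= pairs) * pairs[pairs] - (tmp // 6 <= tmp // 6) * (tmp // 6)[tmp // 6]
tmp = tmp + 37
if pairs != tmp:
    record(pairs)
else:
    pairs = pairs + 7
tmp = tmp + tmp[12]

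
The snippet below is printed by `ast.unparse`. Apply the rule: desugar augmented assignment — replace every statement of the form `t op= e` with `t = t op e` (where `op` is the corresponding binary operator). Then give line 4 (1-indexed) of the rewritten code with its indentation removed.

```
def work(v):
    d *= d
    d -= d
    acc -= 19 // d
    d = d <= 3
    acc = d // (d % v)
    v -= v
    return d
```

Transformed code:
def work(v):
    d = d * d
    d = d - d
    acc = acc - 19 // d
    d = d <= 3
    acc = d // (d % v)
    v = v - v
    return d

acc = acc - 19 // d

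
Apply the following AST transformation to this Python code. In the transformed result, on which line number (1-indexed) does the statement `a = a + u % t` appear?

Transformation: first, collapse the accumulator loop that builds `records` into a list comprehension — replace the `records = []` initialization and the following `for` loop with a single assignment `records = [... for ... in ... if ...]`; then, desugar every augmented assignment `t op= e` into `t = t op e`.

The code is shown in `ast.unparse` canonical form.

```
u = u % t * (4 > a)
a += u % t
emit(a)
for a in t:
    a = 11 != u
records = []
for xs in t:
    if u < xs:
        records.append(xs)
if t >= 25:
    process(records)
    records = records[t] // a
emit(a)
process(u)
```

Transformed code:
u = u % t * (4 > a)
a = a + u % t
emit(a)
for a in t:
    a = 11 != u
records = [xs for xs in t if u < xs]
if t >= 25:
    process(records)
    records = records[t] // a
emit(a)
process(u)

2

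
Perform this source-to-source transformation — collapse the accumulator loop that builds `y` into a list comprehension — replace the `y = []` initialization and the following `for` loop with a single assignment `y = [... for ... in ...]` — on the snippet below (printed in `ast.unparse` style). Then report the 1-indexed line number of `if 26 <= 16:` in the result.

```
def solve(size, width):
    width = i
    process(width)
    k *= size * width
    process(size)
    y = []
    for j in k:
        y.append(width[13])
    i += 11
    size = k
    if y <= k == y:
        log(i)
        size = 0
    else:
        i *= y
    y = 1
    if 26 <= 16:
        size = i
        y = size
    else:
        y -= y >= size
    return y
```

Transformed code:
def solve(size, width):
    width = i
    process(width)
    k *= size * width
    process(size)
    y = [width[13] for j in k]
    i += 11
    size = k
    if y <= k == y:
        log(i)
        size = 0
    else:
        i *= y
    y = 1
    if 26 <= 16:
        size = i
        y = size
    else:
        y -= y >= size
    return y

15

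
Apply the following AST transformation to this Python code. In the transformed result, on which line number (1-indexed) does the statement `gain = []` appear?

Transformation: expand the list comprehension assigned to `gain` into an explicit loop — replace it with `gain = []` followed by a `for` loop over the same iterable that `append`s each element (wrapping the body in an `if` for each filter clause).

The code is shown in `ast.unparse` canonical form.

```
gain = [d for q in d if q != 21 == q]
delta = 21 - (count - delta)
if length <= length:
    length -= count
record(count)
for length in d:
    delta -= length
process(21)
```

Transformed code:
gain = []
for q in d:
    if q != 21 == q:
        gain.append(d)
delta = 21 - (count - delta)
if length <= length:
    length -= count
record(count)
for length in d:
    delta -= length
process(21)

1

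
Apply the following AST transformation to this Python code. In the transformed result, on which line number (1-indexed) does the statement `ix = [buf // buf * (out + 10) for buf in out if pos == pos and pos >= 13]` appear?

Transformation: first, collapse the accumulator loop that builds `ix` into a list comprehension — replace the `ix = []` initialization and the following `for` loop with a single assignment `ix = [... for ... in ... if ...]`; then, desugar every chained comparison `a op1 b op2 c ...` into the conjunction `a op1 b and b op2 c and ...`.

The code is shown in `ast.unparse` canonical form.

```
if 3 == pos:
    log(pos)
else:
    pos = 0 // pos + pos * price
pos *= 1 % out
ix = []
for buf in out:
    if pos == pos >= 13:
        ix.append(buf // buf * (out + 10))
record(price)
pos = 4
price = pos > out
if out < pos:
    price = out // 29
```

Transformed code:
if 3 == pos:
    log(pos)
else:
    pos = 0 // pos + pos * price
pos *= 1 % out
ix = [buf // buf * (out + 10) for buf in out if pos == pos and pos >= 13]
record(price)
pos = 4
price = pos > out
if out < pos:
    price = out // 29

6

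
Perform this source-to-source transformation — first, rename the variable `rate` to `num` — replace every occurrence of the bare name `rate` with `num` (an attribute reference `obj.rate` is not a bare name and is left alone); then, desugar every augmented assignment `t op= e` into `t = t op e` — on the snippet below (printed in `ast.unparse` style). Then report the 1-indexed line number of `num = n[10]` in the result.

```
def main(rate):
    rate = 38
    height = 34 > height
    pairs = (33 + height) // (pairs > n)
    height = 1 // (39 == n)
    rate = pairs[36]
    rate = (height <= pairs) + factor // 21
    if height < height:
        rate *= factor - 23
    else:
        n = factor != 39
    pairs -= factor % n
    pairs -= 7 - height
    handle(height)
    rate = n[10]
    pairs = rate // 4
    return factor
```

Transformed code:
def main(num):
    num = 38
    height = 34 > height
    pairs = (33 + height) // (pairs > n)
    height = 1 // (39 == n)
    num = pairs[36]
    num = (height <= pairs) + factor // 21
    if height < height:
        num = num * (factor - 23)
    else:
        n = factor != 39
    pairs = pairs - factor % n
    pairs = pairs - (7 - height)
    handle(height)
    num = n[10]
    pairs = num // 4
    return factor

15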